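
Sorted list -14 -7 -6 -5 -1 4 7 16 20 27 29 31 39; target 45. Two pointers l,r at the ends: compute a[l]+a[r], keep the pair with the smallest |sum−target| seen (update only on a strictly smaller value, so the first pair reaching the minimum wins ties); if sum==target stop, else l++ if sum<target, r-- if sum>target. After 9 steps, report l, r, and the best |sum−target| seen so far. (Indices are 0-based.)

[0,12] -14+39=25 d=20 * → l++
[1,12] -7+39=32 d=13 * → l++
[2,12] -6+39=33 d=12 * → l++
[3,12] -5+39=34 d=11 * → l++
[4,12] -1+39=38 d=7 * → l++
[5,12] 4+39=43 d=2 * → l++
[6,12] 7+39=46 d=1 * → r--
[6,11] 7+31=38 d=7 → l++
[7,11] 16+31=47 d=2 → r--

l=7, r=10, best |Δ|=1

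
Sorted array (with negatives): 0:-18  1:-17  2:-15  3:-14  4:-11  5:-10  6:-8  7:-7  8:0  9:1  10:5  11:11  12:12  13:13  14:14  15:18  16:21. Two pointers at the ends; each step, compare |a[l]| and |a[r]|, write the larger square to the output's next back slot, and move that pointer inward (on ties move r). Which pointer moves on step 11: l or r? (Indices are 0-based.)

[0,16] |-18|<=|21| out[16]=441 → r--
[0,15] |-18|<=|18| out[15]=324 → r--
[0,14] |-18|>|14| out[14]=324 → l++
[1,14] |-17|>|14| out[13]=289 → l++
[2,14] |-15|>|14| out[12]=225 → l++
[3,14] |-14|<=|14| out[11]=196 → r--
[3,13] |-14|>|13| out[10]=196 → l++
[4,13] |-11|<=|13| out[9]=169 → r--
[4,12] |-11|<=|12| out[8]=144 → r--
[4,11] |-11|<=|11| out[7]=121 → r--
[4,10] |-11|>|5| out[6]=121 → l++

l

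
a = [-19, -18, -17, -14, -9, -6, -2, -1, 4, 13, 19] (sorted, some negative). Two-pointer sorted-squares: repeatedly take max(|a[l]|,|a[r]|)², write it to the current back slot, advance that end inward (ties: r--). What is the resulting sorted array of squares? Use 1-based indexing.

[1, 4, 16, 36, 81, 169, 196, 289, 324, 361, 361]

[1,11] |-19|<=|19| out[11]=361 → r--
[1,10] |-19|>|13| out[10]=361 → l++
[2,10] |-18|>|13| out[9]=324 → l++
[3,10] |-17|>|13| out[8]=289 → l++
[4,10] |-14|>|13| out[7]=196 → l++
[5,10] |-9|<=|13| out[6]=169 → r--
[5,9] |-9|>|4| out[5]=81 → l++
[6,9] |-6|>|4| out[4]=36 → l++
[7,9] |-2|<=|4| out[3]=16 → r--
[7,8] |-2|>|-1| out[2]=4 → l++
[8,8] |-1|<=|-1| out[1]=1 → r--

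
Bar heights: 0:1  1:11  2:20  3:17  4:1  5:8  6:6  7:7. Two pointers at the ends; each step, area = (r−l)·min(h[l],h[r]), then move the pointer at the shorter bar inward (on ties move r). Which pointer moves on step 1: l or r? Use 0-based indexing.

l

[0,7] min(1,7)*7=7 best=7 * → l++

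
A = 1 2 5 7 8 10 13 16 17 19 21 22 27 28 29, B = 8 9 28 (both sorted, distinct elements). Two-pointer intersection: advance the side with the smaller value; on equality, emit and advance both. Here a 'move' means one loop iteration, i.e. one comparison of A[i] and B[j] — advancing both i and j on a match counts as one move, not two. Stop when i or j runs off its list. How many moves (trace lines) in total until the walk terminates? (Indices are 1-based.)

[i=1,j=1] 1<8 → i++
[i=2,j=1] 2<8 → i++
[i=3,j=1] 5<8 → i++
[i=4,j=1] 7<8 → i++
[i=5,j=1] 8==8 emit → i++,j++
[i=6,j=2] 10>9 → j++
[i=6,j=3] 10<28 → i++
[i=7,j=3] 13<28 → i++
[i=8,j=3] 16<28 → i++
[i=9,j=3] 17<28 → i++
[i=10,j=3] 19<28 → i++
[i=11,j=3] 21<28 → i++
[i=12,j=3] 22<28 → i++
[i=13,j=3] 27<28 → i++
[i=14,j=3] 28==28 emit → i++,j++

15 moves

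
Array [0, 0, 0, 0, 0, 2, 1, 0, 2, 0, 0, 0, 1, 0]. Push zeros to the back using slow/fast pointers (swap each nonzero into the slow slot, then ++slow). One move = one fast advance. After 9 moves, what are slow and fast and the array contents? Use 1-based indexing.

slow=4, fast=10, a=[2, 1, 2, 0, 0, 0, 0, 0, 0, 0, 0, 0, 1, 0]

(s=1,f=1) a[fast]=0 → fast++
(s=1,f=2) a[fast]=0 → fast++
(s=1,f=3) a[fast]=0 → fast++
(s=1,f=4) a[fast]=0 → fast++
(s=1,f=5) a[fast]=0 → fast++
(s=1,f=6) a[fast]=2≠0 swap→a[1]=2 → slow++,fast++
(s=2,f=7) a[fast]=1≠0 swap→a[2]=1 → slow++,fast++
(s=3,f=8) a[fast]=0 → fast++
(s=3,f=9) a[fast]=2≠0 swap→a[3]=2 → slow++,fast++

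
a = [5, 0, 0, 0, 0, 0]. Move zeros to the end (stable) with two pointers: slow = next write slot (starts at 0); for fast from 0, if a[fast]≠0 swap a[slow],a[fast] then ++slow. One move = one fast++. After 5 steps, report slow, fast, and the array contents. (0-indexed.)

slow=1, fast=5, a=[5, 0, 0, 0, 0, 0]

slow=0 fast=0: a[fast]=5≠0 swap→a[0]=5, slow++,fast++
slow=1 fast=1: a[fast]=0, fast++
slow=1 fast=2: a[fast]=0, fast++
slow=1 fast=3: a[fast]=0, fast++
slow=1 fast=4: a[fast]=0, fast++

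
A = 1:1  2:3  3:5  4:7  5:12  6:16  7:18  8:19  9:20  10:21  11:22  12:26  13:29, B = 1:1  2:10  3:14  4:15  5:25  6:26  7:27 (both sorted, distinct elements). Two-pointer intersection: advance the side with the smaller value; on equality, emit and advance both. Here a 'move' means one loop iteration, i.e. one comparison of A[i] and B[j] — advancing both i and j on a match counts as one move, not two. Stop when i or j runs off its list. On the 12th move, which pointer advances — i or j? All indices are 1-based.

i=1 j=1: 1==1 emit, i++,j++
i=2 j=2: 3<10, i++
i=3 j=2: 5<10, i++
i=4 j=2: 7<10, i++
i=5 j=2: 12>10, j++
i=5 j=3: 12<14, i++
i=6 j=3: 16>14, j++
i=6 j=4: 16>15, j++
i=6 j=5: 16<25, i++
i=7 j=5: 18<25, i++
i=8 j=5: 19<25, i++
i=9 j=5: 20<25, i++

i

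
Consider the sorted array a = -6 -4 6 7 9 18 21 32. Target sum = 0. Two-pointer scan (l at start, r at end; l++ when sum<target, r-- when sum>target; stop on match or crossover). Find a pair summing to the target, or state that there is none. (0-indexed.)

[0,7] -6+32=26 >0 → r--
[0,6] -6+21=15 >0 → r--
[0,5] -6+18=12 >0 → r--
[0,4] -6+9=3 >0 → r--
[0,3] -6+7=1 >0 → r--
[0,2] -6+6=0 → found

(-6, 6)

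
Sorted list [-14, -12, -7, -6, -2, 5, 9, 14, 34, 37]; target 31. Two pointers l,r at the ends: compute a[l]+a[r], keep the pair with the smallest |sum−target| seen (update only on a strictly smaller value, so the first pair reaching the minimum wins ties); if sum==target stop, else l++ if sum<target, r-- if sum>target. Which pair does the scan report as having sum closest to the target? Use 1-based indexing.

pair (-6, 37) with sum 31 (|Δ|=0)

l=1 r=10: -14+37=23 d=8 *, l++
l=2 r=10: -12+37=25 d=6 *, l++
l=3 r=10: -7+37=30 d=1 *, l++
l=4 r=10: -6+37=31 d=0 *, stop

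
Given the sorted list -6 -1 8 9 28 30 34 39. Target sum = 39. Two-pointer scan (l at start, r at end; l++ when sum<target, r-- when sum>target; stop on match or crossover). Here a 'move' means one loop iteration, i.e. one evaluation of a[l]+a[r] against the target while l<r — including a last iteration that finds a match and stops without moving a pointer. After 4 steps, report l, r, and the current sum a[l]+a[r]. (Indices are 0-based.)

l=2, r=5, sum=38

l=0 r=7: -6+39=33 <39, l++
l=1 r=7: -1+39=38 <39, l++
l=2 r=7: 8+39=47 >39, r--
l=2 r=6: 8+34=42 >39, r--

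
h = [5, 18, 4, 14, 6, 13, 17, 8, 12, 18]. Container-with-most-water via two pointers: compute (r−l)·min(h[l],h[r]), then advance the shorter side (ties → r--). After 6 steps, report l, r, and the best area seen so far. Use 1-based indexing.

l=2, r=5, best area=144

l=1 r=10: min(5,18)*9=45 best=45 *, l++
l=2 r=10: min(18,18)*8=144 best=144 *, r--
l=2 r=9: min(18,12)*7=84 best=144, r--
l=2 r=8: min(18,8)*6=48 best=144, r--
l=2 r=7: min(18,17)*5=85 best=144, r--
l=2 r=6: min(18,13)*4=52 best=144, r--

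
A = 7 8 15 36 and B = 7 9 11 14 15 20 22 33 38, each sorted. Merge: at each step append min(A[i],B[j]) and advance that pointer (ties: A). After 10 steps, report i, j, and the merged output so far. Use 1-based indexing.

[i=1,j=1] A[i]=7<=B[j]=7 take 7 → i++
[i=2,j=1] A[i]=8>B[j]=7 take 7 → j++
[i=2,j=2] A[i]=8<=B[j]=9 take 8 → i++
[i=3,j=2] A[i]=15>B[j]=9 take 9 → j++
[i=3,j=3] A[i]=15>B[j]=11 take 11 → j++
[i=3,j=4] A[i]=15>B[j]=14 take 14 → j++
[i=3,j=5] A[i]=15<=B[j]=15 take 15 → i++
[i=4,j=5] A[i]=36>B[j]=15 take 15 → j++
[i=4,j=6] A[i]=36>B[j]=20 take 20 → j++
[i=4,j=7] A[i]=36>B[j]=22 take 22 → j++

i=4, j=8, merged so far=[7, 7, 8, 9, 11, 14, 15, 15, 20, 22]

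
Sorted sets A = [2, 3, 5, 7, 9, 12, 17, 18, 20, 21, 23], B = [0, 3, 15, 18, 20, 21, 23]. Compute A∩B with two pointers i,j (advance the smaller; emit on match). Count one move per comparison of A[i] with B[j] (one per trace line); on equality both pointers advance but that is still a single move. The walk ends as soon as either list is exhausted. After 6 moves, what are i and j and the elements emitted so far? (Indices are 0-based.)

i=5, j=2, emitted=[3]

[i=0,j=0] 2>0 → j++
[i=0,j=1] 2<3 → i++
[i=1,j=1] 3==3 emit → i++,j++
[i=2,j=2] 5<15 → i++
[i=3,j=2] 7<15 → i++
[i=4,j=2] 9<15 → i++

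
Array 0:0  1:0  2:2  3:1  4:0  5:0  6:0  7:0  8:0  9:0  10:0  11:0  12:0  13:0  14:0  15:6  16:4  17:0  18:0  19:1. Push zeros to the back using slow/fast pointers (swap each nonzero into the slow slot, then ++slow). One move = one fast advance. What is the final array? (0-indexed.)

[2, 1, 6, 4, 1, 0, 0, 0, 0, 0, 0, 0, 0, 0, 0, 0, 0, 0, 0, 0]

(s=0,f=0) a[fast]=0 → fast++
(s=0,f=1) a[fast]=0 → fast++
(s=0,f=2) a[fast]=2≠0 swap→a[0]=2 → slow++,fast++
(s=1,f=3) a[fast]=1≠0 swap→a[1]=1 → slow++,fast++
(s=2,f=4) a[fast]=0 → fast++
(s=2,f=5) a[fast]=0 → fast++
(s=2,f=6) a[fast]=0 → fast++
(s=2,f=7) a[fast]=0 → fast++
(s=2,f=8) a[fast]=0 → fast++
(s=2,f=9) a[fast]=0 → fast++
(s=2,f=10) a[fast]=0 → fast++
(s=2,f=11) a[fast]=0 → fast++
(s=2,f=12) a[fast]=0 → fast++
(s=2,f=13) a[fast]=0 → fast++
(s=2,f=14) a[fast]=0 → fast++
(s=2,f=15) a[fast]=6≠0 swap→a[2]=6 → slow++,fast++
(s=3,f=16) a[fast]=4≠0 swap→a[3]=4 → slow++,fast++
(s=4,f=17) a[fast]=0 → fast++
(s=4,f=18) a[fast]=0 → fast++
(s=4,f=19) a[fast]=1≠0 swap→a[4]=1 → slow++,fast++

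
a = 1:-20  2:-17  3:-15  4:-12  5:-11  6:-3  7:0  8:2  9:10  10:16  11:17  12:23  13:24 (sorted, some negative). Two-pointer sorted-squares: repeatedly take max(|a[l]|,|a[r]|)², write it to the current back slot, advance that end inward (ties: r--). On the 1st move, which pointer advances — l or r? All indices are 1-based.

l=1 r=13: |-20|<=|24| out[13]=576, r--

r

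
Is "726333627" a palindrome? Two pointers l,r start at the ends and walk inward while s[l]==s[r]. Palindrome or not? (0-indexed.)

[0,8] '7'=='7' → l++,r--
[1,7] '2'=='2' → l++,r--
[2,6] '6'=='6' → l++,r--
[3,5] '3'=='3' → l++,r--

palindrome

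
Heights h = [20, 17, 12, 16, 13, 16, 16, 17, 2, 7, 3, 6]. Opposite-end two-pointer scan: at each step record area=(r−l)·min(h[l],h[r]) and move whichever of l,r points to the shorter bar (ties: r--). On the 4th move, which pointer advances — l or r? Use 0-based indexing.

r

[0,11] min(20,6)*11=66 best=66 * → r--
[0,10] min(20,3)*10=30 best=66 → r--
[0,9] min(20,7)*9=63 best=66 → r--
[0,8] min(20,2)*8=16 best=66 → r--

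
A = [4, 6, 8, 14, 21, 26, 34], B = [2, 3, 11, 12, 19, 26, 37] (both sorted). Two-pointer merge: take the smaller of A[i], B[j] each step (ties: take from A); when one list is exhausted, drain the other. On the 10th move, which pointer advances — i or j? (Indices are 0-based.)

i

i=0 j=0: A[i]=4>B[j]=2 take 2, j++
i=0 j=1: A[i]=4>B[j]=3 take 3, j++
i=0 j=2: A[i]=4<=B[j]=11 take 4, i++
i=1 j=2: A[i]=6<=B[j]=11 take 6, i++
i=2 j=2: A[i]=8<=B[j]=11 take 8, i++
i=3 j=2: A[i]=14>B[j]=11 take 11, j++
i=3 j=3: A[i]=14>B[j]=12 take 12, j++
i=3 j=4: A[i]=14<=B[j]=19 take 14, i++
i=4 j=4: A[i]=21>B[j]=19 take 19, j++
i=4 j=5: A[i]=21<=B[j]=26 take 21, i++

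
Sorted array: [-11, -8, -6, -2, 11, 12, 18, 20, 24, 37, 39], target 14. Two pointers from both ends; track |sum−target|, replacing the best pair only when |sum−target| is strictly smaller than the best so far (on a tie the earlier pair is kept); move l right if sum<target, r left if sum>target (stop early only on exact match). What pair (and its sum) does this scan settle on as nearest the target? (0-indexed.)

l=0 r=10: -11+39=28 d=14 *, r--
l=0 r=9: -11+37=26 d=12 *, r--
l=0 r=8: -11+24=13 d=1 *, l++
l=1 r=8: -8+24=16 d=2, r--
l=1 r=7: -8+20=12 d=2, l++
l=2 r=7: -6+20=14 d=0 *, stop

pair (-6, 20) with sum 14 (|Δ|=0)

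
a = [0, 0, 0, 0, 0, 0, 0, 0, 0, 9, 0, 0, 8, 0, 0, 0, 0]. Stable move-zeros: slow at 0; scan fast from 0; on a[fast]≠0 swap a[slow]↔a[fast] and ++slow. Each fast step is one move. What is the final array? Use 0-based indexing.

(s=0,f=0) a[fast]=0 → fast++
(s=0,f=1) a[fast]=0 → fast++
(s=0,f=2) a[fast]=0 → fast++
(s=0,f=3) a[fast]=0 → fast++
(s=0,f=4) a[fast]=0 → fast++
(s=0,f=5) a[fast]=0 → fast++
(s=0,f=6) a[fast]=0 → fast++
(s=0,f=7) a[fast]=0 → fast++
(s=0,f=8) a[fast]=0 → fast++
(s=0,f=9) a[fast]=9≠0 swap→a[0]=9 → slow++,fast++
(s=1,f=10) a[fast]=0 → fast++
(s=1,f=11) a[fast]=0 → fast++
(s=1,f=12) a[fast]=8≠0 swap→a[1]=8 → slow++,fast++
(s=2,f=13) a[fast]=0 → fast++
(s=2,f=14) a[fast]=0 → fast++
(s=2,f=15) a[fast]=0 → fast++
(s=2,f=16) a[fast]=0 → fast++

[9, 8, 0, 0, 0, 0, 0, 0, 0, 0, 0, 0, 0, 0, 0, 0, 0]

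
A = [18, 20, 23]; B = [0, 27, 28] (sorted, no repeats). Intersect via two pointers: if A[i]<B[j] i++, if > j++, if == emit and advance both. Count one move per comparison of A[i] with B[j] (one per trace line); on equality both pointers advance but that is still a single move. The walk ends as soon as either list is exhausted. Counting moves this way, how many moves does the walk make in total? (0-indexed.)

4 moves

[i=0,j=0] 18>0 → j++
[i=0,j=1] 18<27 → i++
[i=1,j=1] 20<27 → i++
[i=2,j=1] 23<27 → i++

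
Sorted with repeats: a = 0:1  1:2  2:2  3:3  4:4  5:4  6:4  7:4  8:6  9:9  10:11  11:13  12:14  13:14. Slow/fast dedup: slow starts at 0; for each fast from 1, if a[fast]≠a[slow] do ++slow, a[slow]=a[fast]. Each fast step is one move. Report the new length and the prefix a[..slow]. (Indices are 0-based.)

length 9; prefix = [1, 2, 3, 4, 6, 9, 11, 13, 14]

slow=0 fast=1: a[fast]=2≠a[slow]=1 write a[1]=2, slow++,fast++
slow=1 fast=2: a[fast]=2=a[slow] dup, fast++
slow=1 fast=3: a[fast]=3≠a[slow]=2 write a[2]=3, slow++,fast++
slow=2 fast=4: a[fast]=4≠a[slow]=3 write a[3]=4, slow++,fast++
slow=3 fast=5: a[fast]=4=a[slow] dup, fast++
slow=3 fast=6: a[fast]=4=a[slow] dup, fast++
slow=3 fast=7: a[fast]=4=a[slow] dup, fast++
slow=3 fast=8: a[fast]=6≠a[slow]=4 write a[4]=6, slow++,fast++
slow=4 fast=9: a[fast]=9≠a[slow]=6 write a[5]=9, slow++,fast++
slow=5 fast=10: a[fast]=11≠a[slow]=9 write a[6]=11, slow++,fast++
slow=6 fast=11: a[fast]=13≠a[slow]=11 write a[7]=13, slow++,fast++
slow=7 fast=12: a[fast]=14≠a[slow]=13 write a[8]=14, slow++,fast++
slow=8 fast=13: a[fast]=14=a[slow] dup, fast++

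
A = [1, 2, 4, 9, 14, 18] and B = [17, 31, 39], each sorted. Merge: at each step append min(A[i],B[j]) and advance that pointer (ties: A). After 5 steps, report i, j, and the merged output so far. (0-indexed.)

i=5, j=0, merged so far=[1, 2, 4, 9, 14]

[i=0,j=0] A[i]=1<=B[j]=17 take 1 → i++
[i=1,j=0] A[i]=2<=B[j]=17 take 2 → i++
[i=2,j=0] A[i]=4<=B[j]=17 take 4 → i++
[i=3,j=0] A[i]=9<=B[j]=17 take 9 → i++
[i=4,j=0] A[i]=14<=B[j]=17 take 14 → i++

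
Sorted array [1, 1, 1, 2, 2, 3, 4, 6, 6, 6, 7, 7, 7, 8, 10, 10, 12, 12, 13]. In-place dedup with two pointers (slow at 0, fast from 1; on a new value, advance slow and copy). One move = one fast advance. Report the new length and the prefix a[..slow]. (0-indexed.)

length 10; prefix = [1, 2, 3, 4, 6, 7, 8, 10, 12, 13]

(s=0,f=1) a[fast]=1=a[slow] dup → fast++
(s=0,f=2) a[fast]=1=a[slow] dup → fast++
(s=0,f=3) a[fast]=2≠a[slow]=1 write a[1]=2 → slow++,fast++
(s=1,f=4) a[fast]=2=a[slow] dup → fast++
(s=1,f=5) a[fast]=3≠a[slow]=2 write a[2]=3 → slow++,fast++
(s=2,f=6) a[fast]=4≠a[slow]=3 write a[3]=4 → slow++,fast++
(s=3,f=7) a[fast]=6≠a[slow]=4 write a[4]=6 → slow++,fast++
(s=4,f=8) a[fast]=6=a[slow] dup → fast++
(s=4,f=9) a[fast]=6=a[slow] dup → fast++
(s=4,f=10) a[fast]=7≠a[slow]=6 write a[5]=7 → slow++,fast++
(s=5,f=11) a[fast]=7=a[slow] dup → fast++
(s=5,f=12) a[fast]=7=a[slow] dup → fast++
(s=5,f=13) a[fast]=8≠a[slow]=7 write a[6]=8 → slow++,fast++
(s=6,f=14) a[fast]=10≠a[slow]=8 write a[7]=10 → slow++,fast++
(s=7,f=15) a[fast]=10=a[slow] dup → fast++
(s=7,f=16) a[fast]=12≠a[slow]=10 write a[8]=12 → slow++,fast++
(s=8,f=17) a[fast]=12=a[slow] dup → fast++
(s=8,f=18) a[fast]=13≠a[slow]=12 write a[9]=13 → slow++,fast++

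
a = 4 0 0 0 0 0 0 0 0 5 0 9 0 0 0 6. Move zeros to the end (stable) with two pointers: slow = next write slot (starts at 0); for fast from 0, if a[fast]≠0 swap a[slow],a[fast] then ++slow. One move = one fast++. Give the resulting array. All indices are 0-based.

[4, 5, 9, 6, 0, 0, 0, 0, 0, 0, 0, 0, 0, 0, 0, 0]

slow=0 fast=0: a[fast]=4≠0 swap→a[0]=4, slow++,fast++
slow=1 fast=1: a[fast]=0, fast++
slow=1 fast=2: a[fast]=0, fast++
slow=1 fast=3: a[fast]=0, fast++
slow=1 fast=4: a[fast]=0, fast++
slow=1 fast=5: a[fast]=0, fast++
slow=1 fast=6: a[fast]=0, fast++
slow=1 fast=7: a[fast]=0, fast++
slow=1 fast=8: a[fast]=0, fast++
slow=1 fast=9: a[fast]=5≠0 swap→a[1]=5, slow++,fast++
slow=2 fast=10: a[fast]=0, fast++
slow=2 fast=11: a[fast]=9≠0 swap→a[2]=9, slow++,fast++
slow=3 fast=12: a[fast]=0, fast++
slow=3 fast=13: a[fast]=0, fast++
slow=3 fast=14: a[fast]=0, fast++
slow=3 fast=15: a[fast]=6≠0 swap→a[3]=6, slow++,fast++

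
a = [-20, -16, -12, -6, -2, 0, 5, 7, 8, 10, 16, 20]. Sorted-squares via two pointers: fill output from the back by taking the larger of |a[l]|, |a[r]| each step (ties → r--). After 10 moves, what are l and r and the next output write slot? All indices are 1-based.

l=1 r=12: |-20|<=|20| out[12]=400, r--
l=1 r=11: |-20|>|16| out[11]=400, l++
l=2 r=11: |-16|<=|16| out[10]=256, r--
l=2 r=10: |-16|>|10| out[9]=256, l++
l=3 r=10: |-12|>|10| out[8]=144, l++
l=4 r=10: |-6|<=|10| out[7]=100, r--
l=4 r=9: |-6|<=|8| out[6]=64, r--
l=4 r=8: |-6|<=|7| out[5]=49, r--
l=4 r=7: |-6|>|5| out[4]=36, l++
l=5 r=7: |-2|<=|5| out[3]=25, r--

l=5, r=6, next write slot=2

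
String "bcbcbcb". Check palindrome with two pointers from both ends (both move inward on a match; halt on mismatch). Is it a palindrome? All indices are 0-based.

palindrome

l=0 r=6: 'b'=='b', l++,r--
l=1 r=5: 'c'=='c', l++,r--
l=2 r=4: 'b'=='b', l++,r--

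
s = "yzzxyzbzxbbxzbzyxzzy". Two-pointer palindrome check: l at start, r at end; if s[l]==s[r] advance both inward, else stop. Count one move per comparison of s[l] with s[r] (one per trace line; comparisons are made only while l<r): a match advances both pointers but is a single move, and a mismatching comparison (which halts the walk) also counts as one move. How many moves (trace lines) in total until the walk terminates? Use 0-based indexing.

[0,19] 'y'=='y' → l++,r--
[1,18] 'z'=='z' → l++,r--
[2,17] 'z'=='z' → l++,r--
[3,16] 'x'=='x' → l++,r--
[4,15] 'y'=='y' → l++,r--
[5,14] 'z'=='z' → l++,r--
[6,13] 'b'=='b' → l++,r--
[7,12] 'z'=='z' → l++,r--
[8,11] 'x'=='x' → l++,r--
[9,10] 'b'=='b' → l++,r--

10 moves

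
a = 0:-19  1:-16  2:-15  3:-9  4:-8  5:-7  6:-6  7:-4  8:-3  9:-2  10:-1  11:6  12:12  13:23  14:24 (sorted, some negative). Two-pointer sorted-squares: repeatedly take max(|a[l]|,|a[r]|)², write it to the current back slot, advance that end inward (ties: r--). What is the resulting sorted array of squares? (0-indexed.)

[1, 4, 9, 16, 36, 36, 49, 64, 81, 144, 225, 256, 361, 529, 576]

l=0 r=14: |-19|<=|24| out[14]=576, r--
l=0 r=13: |-19|<=|23| out[13]=529, r--
l=0 r=12: |-19|>|12| out[12]=361, l++
l=1 r=12: |-16|>|12| out[11]=256, l++
l=2 r=12: |-15|>|12| out[10]=225, l++
l=3 r=12: |-9|<=|12| out[9]=144, r--
l=3 r=11: |-9|>|6| out[8]=81, l++
l=4 r=11: |-8|>|6| out[7]=64, l++
l=5 r=11: |-7|>|6| out[6]=49, l++
l=6 r=11: |-6|<=|6| out[5]=36, r--
l=6 r=10: |-6|>|-1| out[4]=36, l++
l=7 r=10: |-4|>|-1| out[3]=16, l++
l=8 r=10: |-3|>|-1| out[2]=9, l++
l=9 r=10: |-2|>|-1| out[1]=4, l++
l=10 r=10: |-1|<=|-1| out[0]=1, r--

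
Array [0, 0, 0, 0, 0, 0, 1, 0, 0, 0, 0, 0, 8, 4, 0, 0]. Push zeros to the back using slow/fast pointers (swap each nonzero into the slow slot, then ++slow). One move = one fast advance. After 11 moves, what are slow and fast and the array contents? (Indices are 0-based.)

slow=0 fast=0: a[fast]=0, fast++
slow=0 fast=1: a[fast]=0, fast++
slow=0 fast=2: a[fast]=0, fast++
slow=0 fast=3: a[fast]=0, fast++
slow=0 fast=4: a[fast]=0, fast++
slow=0 fast=5: a[fast]=0, fast++
slow=0 fast=6: a[fast]=1≠0 swap→a[0]=1, slow++,fast++
slow=1 fast=7: a[fast]=0, fast++
slow=1 fast=8: a[fast]=0, fast++
slow=1 fast=9: a[fast]=0, fast++
slow=1 fast=10: a[fast]=0, fast++

slow=1, fast=11, a=[1, 0, 0, 0, 0, 0, 0, 0, 0, 0, 0, 0, 8, 4, 0, 0]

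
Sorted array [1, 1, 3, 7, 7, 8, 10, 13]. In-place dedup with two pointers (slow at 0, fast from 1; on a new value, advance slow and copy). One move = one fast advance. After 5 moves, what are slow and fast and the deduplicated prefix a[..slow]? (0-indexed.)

slow=3, fast=6, prefix=[1, 3, 7, 8]

slow=0 fast=1: a[fast]=1=a[slow] dup, fast++
slow=0 fast=2: a[fast]=3≠a[slow]=1 write a[1]=3, slow++,fast++
slow=1 fast=3: a[fast]=7≠a[slow]=3 write a[2]=7, slow++,fast++
slow=2 fast=4: a[fast]=7=a[slow] dup, fast++
slow=2 fast=5: a[fast]=8≠a[slow]=7 write a[3]=8, slow++,fast++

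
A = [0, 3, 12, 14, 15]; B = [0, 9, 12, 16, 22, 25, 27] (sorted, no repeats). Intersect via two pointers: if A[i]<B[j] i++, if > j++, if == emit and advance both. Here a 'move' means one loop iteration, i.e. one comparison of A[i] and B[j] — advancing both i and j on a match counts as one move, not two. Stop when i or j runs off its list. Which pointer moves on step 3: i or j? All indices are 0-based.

i=0 j=0: 0==0 emit, i++,j++
i=1 j=1: 3<9, i++
i=2 j=1: 12>9, j++

j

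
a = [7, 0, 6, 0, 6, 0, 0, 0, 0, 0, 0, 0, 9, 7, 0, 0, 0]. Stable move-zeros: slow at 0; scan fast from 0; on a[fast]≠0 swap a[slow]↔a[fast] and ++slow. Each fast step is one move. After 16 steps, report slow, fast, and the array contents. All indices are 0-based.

slow=5, fast=16, a=[7, 6, 6, 9, 7, 0, 0, 0, 0, 0, 0, 0, 0, 0, 0, 0, 0]

slow=0 fast=0: a[fast]=7≠0 swap→a[0]=7, slow++,fast++
slow=1 fast=1: a[fast]=0, fast++
slow=1 fast=2: a[fast]=6≠0 swap→a[1]=6, slow++,fast++
slow=2 fast=3: a[fast]=0, fast++
slow=2 fast=4: a[fast]=6≠0 swap→a[2]=6, slow++,fast++
slow=3 fast=5: a[fast]=0, fast++
slow=3 fast=6: a[fast]=0, fast++
slow=3 fast=7: a[fast]=0, fast++
slow=3 fast=8: a[fast]=0, fast++
slow=3 fast=9: a[fast]=0, fast++
slow=3 fast=10: a[fast]=0, fast++
slow=3 fast=11: a[fast]=0, fast++
slow=3 fast=12: a[fast]=9≠0 swap→a[3]=9, slow++,fast++
slow=4 fast=13: a[fast]=7≠0 swap→a[4]=7, slow++,fast++
slow=5 fast=14: a[fast]=0, fast++
slow=5 fast=15: a[fast]=0, fast++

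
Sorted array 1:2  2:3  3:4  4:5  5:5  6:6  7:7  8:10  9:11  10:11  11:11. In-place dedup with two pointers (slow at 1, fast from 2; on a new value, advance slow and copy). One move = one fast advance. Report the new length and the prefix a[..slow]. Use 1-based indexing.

slow=1 fast=2: a[fast]=3≠a[slow]=2 write a[2]=3, slow++,fast++
slow=2 fast=3: a[fast]=4≠a[slow]=3 write a[3]=4, slow++,fast++
slow=3 fast=4: a[fast]=5≠a[slow]=4 write a[4]=5, slow++,fast++
slow=4 fast=5: a[fast]=5=a[slow] dup, fast++
slow=4 fast=6: a[fast]=6≠a[slow]=5 write a[5]=6, slow++,fast++
slow=5 fast=7: a[fast]=7≠a[slow]=6 write a[6]=7, slow++,fast++
slow=6 fast=8: a[fast]=10≠a[slow]=7 write a[7]=10, slow++,fast++
slow=7 fast=9: a[fast]=11≠a[slow]=10 write a[8]=11, slow++,fast++
slow=8 fast=10: a[fast]=11=a[slow] dup, fast++
slow=8 fast=11: a[fast]=11=a[slow] dup, fast++

length 8; prefix = [2, 3, 4, 5, 6, 7, 10, 11]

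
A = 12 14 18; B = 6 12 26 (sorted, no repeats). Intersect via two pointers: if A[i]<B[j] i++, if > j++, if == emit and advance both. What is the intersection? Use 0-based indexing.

intersection = [12]

[i=0,j=0] 12>6 → j++
[i=0,j=1] 12==12 emit → i++,j++
[i=1,j=2] 14<26 → i++
[i=2,j=2] 18<26 → i++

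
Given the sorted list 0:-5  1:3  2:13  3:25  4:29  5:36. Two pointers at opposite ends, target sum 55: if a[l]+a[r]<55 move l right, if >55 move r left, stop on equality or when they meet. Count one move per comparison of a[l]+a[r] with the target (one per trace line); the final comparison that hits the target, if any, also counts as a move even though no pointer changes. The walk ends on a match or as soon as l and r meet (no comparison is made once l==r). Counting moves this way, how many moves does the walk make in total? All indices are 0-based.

l=0 r=5: -5+36=31 <55, l++
l=1 r=5: 3+36=39 <55, l++
l=2 r=5: 13+36=49 <55, l++
l=3 r=5: 25+36=61 >55, r--
l=3 r=4: 25+29=54 <55, l++

5 moves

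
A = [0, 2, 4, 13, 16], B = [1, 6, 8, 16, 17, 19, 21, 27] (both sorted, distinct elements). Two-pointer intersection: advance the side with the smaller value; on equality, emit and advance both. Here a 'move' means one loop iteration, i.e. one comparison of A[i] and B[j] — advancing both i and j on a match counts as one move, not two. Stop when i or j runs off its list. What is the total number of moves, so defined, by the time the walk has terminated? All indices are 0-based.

[i=0,j=0] 0<1 → i++
[i=1,j=0] 2>1 → j++
[i=1,j=1] 2<6 → i++
[i=2,j=1] 4<6 → i++
[i=3,j=1] 13>6 → j++
[i=3,j=2] 13>8 → j++
[i=3,j=3] 13<16 → i++
[i=4,j=3] 16==16 emit → i++,j++

8 moves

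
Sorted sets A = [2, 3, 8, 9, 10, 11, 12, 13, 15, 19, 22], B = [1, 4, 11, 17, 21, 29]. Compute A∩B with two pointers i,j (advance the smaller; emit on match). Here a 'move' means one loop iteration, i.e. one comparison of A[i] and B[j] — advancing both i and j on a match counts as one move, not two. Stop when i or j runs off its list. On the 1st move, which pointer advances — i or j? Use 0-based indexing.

[i=0,j=0] 2>1 → j++

j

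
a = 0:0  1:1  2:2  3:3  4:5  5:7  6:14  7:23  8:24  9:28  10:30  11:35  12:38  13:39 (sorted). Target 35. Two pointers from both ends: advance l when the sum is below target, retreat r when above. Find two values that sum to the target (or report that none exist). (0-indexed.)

l=0 r=13: 0+39=39 >35, r--
l=0 r=12: 0+38=38 >35, r--
l=0 r=11: 0+35=35, found

(0, 35)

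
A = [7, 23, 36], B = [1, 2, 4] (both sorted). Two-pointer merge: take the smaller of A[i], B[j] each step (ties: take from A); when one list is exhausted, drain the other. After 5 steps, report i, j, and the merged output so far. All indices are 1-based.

i=3, j=4, merged so far=[1, 2, 4, 7, 23]

[i=1,j=1] A[i]=7>B[j]=1 take 1 → j++
[i=1,j=2] A[i]=7>B[j]=2 take 2 → j++
[i=1,j=3] A[i]=7>B[j]=4 take 4 → j++
[i=1,j=4] B done, take A[i]=7 → i++
[i=2,j=4] B done, take A[i]=23 → i++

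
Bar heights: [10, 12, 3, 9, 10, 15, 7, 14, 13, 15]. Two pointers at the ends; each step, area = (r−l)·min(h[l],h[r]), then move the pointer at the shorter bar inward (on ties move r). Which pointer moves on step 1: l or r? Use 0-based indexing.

l=0 r=9: min(10,15)*9=90 best=90 *, l++

l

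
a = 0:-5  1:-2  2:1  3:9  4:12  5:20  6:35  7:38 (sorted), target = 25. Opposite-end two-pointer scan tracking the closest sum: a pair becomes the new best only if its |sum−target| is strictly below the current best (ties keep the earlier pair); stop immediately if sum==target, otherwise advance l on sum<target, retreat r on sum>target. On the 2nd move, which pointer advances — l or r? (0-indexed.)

l=0 r=7: -5+38=33 d=8 *, r--
l=0 r=6: -5+35=30 d=5 *, r--

r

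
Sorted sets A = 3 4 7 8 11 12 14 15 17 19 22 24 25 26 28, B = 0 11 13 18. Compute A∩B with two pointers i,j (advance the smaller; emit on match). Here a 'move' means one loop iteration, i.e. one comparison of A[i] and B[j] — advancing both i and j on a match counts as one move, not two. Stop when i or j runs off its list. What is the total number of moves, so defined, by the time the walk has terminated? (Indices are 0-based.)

12 moves

i=0 j=0: 3>0, j++
i=0 j=1: 3<11, i++
i=1 j=1: 4<11, i++
i=2 j=1: 7<11, i++
i=3 j=1: 8<11, i++
i=4 j=1: 11==11 emit, i++,j++
i=5 j=2: 12<13, i++
i=6 j=2: 14>13, j++
i=6 j=3: 14<18, i++
i=7 j=3: 15<18, i++
i=8 j=3: 17<18, i++
i=9 j=3: 19>18, j++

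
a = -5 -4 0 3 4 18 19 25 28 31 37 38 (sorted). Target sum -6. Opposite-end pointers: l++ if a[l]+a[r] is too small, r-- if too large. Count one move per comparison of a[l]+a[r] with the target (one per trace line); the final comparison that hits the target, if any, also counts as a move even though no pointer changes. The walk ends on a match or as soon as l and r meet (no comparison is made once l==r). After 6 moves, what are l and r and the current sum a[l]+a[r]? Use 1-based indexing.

l=1, r=6, sum=13

l=1 r=12: -5+38=33 >-6, r--
l=1 r=11: -5+37=32 >-6, r--
l=1 r=10: -5+31=26 >-6, r--
l=1 r=9: -5+28=23 >-6, r--
l=1 r=8: -5+25=20 >-6, r--
l=1 r=7: -5+19=14 >-6, r--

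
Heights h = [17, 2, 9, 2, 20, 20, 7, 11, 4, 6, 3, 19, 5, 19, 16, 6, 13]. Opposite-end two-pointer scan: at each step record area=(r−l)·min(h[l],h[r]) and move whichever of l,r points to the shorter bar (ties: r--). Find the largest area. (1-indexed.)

[1,17] min(17,13)*16=208 best=208 * → r--
[1,16] min(17,6)*15=90 best=208 → r--
[1,15] min(17,16)*14=224 best=224 * → r--
[1,14] min(17,19)*13=221 best=224 → l++
[2,14] min(2,19)*12=24 best=224 → l++
[3,14] min(9,19)*11=99 best=224 → l++
[4,14] min(2,19)*10=20 best=224 → l++
[5,14] min(20,19)*9=171 best=224 → r--
[5,13] min(20,5)*8=40 best=224 → r--
[5,12] min(20,19)*7=133 best=224 → r--
[5,11] min(20,3)*6=18 best=224 → r--
[5,10] min(20,6)*5=30 best=224 → r--
[5,9] min(20,4)*4=16 best=224 → r--
[5,8] min(20,11)*3=33 best=224 → r--
[5,7] min(20,7)*2=14 best=224 → r--
[5,6] min(20,20)*1=20 best=224 → r--

max area = 224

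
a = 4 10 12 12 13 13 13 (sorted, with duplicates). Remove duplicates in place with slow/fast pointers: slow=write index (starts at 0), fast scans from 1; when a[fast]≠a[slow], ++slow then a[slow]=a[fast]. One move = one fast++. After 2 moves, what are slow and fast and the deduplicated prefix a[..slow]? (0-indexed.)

slow=2, fast=3, prefix=[4, 10, 12]

slow=0 fast=1: a[fast]=10≠a[slow]=4 write a[1]=10, slow++,fast++
slow=1 fast=2: a[fast]=12≠a[slow]=10 write a[2]=12, slow++,fast++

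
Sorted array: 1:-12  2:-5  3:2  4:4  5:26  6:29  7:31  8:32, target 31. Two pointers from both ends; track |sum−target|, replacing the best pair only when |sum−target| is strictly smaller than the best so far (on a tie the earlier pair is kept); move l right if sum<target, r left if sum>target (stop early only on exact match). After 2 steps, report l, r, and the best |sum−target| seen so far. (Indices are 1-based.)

l=3, r=8, best |Δ|=4

l=1 r=8: -12+32=20 d=11 *, l++
l=2 r=8: -5+32=27 d=4 *, l++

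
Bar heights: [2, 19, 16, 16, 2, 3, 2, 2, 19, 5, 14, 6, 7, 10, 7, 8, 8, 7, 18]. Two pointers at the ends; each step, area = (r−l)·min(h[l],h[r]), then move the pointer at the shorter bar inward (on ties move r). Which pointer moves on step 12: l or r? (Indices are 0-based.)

[0,18] min(2,18)*18=36 best=36 * → l++
[1,18] min(19,18)*17=306 best=306 * → r--
[1,17] min(19,7)*16=112 best=306 → r--
[1,16] min(19,8)*15=120 best=306 → r--
[1,15] min(19,8)*14=112 best=306 → r--
[1,14] min(19,7)*13=91 best=306 → r--
[1,13] min(19,10)*12=120 best=306 → r--
[1,12] min(19,7)*11=77 best=306 → r--
[1,11] min(19,6)*10=60 best=306 → r--
[1,10] min(19,14)*9=126 best=306 → r--
[1,9] min(19,5)*8=40 best=306 → r--
[1,8] min(19,19)*7=133 best=306 → r--

r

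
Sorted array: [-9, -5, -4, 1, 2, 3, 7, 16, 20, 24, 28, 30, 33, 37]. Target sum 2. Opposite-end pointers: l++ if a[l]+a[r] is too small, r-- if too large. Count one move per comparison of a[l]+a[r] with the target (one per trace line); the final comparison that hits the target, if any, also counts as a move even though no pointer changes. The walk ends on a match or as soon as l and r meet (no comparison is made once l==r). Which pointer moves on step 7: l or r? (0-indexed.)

r

[0,13] -9+37=28 >2 → r--
[0,12] -9+33=24 >2 → r--
[0,11] -9+30=21 >2 → r--
[0,10] -9+28=19 >2 → r--
[0,9] -9+24=15 >2 → r--
[0,8] -9+20=11 >2 → r--
[0,7] -9+16=7 >2 → r--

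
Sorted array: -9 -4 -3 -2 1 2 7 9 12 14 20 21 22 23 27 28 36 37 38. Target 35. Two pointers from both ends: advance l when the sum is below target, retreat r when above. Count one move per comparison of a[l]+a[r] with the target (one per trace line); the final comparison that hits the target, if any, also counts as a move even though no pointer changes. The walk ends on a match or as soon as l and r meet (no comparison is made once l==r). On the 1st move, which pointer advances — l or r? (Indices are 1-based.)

[1,19] -9+38=29 <35 → l++

l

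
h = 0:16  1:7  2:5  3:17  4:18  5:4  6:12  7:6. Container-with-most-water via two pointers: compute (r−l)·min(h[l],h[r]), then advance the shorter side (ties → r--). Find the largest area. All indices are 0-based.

[0,7] min(16,6)*7=42 best=42 * → r--
[0,6] min(16,12)*6=72 best=72 * → r--
[0,5] min(16,4)*5=20 best=72 → r--
[0,4] min(16,18)*4=64 best=72 → l++
[1,4] min(7,18)*3=21 best=72 → l++
[2,4] min(5,18)*2=10 best=72 → l++
[3,4] min(17,18)*1=17 best=72 → l++

max area = 72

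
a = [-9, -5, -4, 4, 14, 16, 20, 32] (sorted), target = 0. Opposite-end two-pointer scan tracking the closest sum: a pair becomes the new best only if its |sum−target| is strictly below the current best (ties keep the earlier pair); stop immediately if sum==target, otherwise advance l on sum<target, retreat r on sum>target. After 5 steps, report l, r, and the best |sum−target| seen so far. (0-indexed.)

l=1, r=3, best |Δ|=5

[0,7] -9+32=23 d=23 * → r--
[0,6] -9+20=11 d=11 * → r--
[0,5] -9+16=7 d=7 * → r--
[0,4] -9+14=5 d=5 * → r--
[0,3] -9+4=-5 d=5 → l++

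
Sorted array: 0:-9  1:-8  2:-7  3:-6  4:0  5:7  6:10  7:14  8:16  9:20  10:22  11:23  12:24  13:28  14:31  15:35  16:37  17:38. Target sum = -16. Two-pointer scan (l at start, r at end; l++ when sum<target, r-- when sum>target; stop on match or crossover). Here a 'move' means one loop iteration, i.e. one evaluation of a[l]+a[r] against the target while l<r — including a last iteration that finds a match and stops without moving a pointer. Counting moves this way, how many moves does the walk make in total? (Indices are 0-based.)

16 moves

[0,17] -9+38=29 >-16 → r--
[0,16] -9+37=28 >-16 → r--
[0,15] -9+35=26 >-16 → r--
[0,14] -9+31=22 >-16 → r--
[0,13] -9+28=19 >-16 → r--
[0,12] -9+24=15 >-16 → r--
[0,11] -9+23=14 >-16 → r--
[0,10] -9+22=13 >-16 → r--
[0,9] -9+20=11 >-16 → r--
[0,8] -9+16=7 >-16 → r--
[0,7] -9+14=5 >-16 → r--
[0,6] -9+10=1 >-16 → r--
[0,5] -9+7=-2 >-16 → r--
[0,4] -9+0=-9 >-16 → r--
[0,3] -9+-6=-15 >-16 → r--
[0,2] -9+-7=-16 → found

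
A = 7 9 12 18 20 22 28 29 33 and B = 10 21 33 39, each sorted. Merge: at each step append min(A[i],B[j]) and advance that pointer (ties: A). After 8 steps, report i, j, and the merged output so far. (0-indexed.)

i=6, j=2, merged so far=[7, 9, 10, 12, 18, 20, 21, 22]

[i=0,j=0] A[i]=7<=B[j]=10 take 7 → i++
[i=1,j=0] A[i]=9<=B[j]=10 take 9 → i++
[i=2,j=0] A[i]=12>B[j]=10 take 10 → j++
[i=2,j=1] A[i]=12<=B[j]=21 take 12 → i++
[i=3,j=1] A[i]=18<=B[j]=21 take 18 → i++
[i=4,j=1] A[i]=20<=B[j]=21 take 20 → i++
[i=5,j=1] A[i]=22>B[j]=21 take 21 → j++
[i=5,j=2] A[i]=22<=B[j]=33 take 22 → i++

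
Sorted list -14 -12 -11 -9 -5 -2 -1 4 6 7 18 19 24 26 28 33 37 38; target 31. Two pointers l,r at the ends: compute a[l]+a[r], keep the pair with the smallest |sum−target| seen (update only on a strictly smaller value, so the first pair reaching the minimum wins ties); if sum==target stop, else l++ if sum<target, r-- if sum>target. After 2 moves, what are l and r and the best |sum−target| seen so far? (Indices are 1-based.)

l=3, r=18, best |Δ|=5

l=1 r=18: -14+38=24 d=7 *, l++
l=2 r=18: -12+38=26 d=5 *, l++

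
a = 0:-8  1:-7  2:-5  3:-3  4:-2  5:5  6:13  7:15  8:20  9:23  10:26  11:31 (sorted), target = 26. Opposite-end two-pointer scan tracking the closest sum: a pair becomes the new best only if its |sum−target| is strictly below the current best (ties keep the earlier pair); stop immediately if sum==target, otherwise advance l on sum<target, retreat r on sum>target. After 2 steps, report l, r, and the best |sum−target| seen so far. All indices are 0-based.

[0,11] -8+31=23 d=3 * → l++
[1,11] -7+31=24 d=2 * → l++

l=2, r=11, best |Δ|=2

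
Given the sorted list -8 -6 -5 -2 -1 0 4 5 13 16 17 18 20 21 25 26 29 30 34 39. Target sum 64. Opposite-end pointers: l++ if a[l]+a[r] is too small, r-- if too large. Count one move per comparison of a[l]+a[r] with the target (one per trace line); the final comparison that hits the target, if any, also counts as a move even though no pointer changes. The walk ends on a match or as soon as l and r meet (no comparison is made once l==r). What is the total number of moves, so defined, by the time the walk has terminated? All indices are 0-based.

[0,19] -8+39=31 <64 → l++
[1,19] -6+39=33 <64 → l++
[2,19] -5+39=34 <64 → l++
[3,19] -2+39=37 <64 → l++
[4,19] -1+39=38 <64 → l++
[5,19] 0+39=39 <64 → l++
[6,19] 4+39=43 <64 → l++
[7,19] 5+39=44 <64 → l++
[8,19] 13+39=52 <64 → l++
[9,19] 16+39=55 <64 → l++
[10,19] 17+39=56 <64 → l++
[11,19] 18+39=57 <64 → l++
[12,19] 20+39=59 <64 → l++
[13,19] 21+39=60 <64 → l++
[14,19] 25+39=64 → found

15 moves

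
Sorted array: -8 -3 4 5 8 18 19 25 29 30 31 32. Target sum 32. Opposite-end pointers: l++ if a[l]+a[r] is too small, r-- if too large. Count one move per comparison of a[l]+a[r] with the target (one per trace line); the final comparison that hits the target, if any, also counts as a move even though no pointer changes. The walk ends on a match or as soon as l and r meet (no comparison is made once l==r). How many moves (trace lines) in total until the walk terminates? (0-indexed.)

l=0 r=11: -8+32=24 <32, l++
l=1 r=11: -3+32=29 <32, l++
l=2 r=11: 4+32=36 >32, r--
l=2 r=10: 4+31=35 >32, r--
l=2 r=9: 4+30=34 >32, r--
l=2 r=8: 4+29=33 >32, r--
l=2 r=7: 4+25=29 <32, l++
l=3 r=7: 5+25=30 <32, l++
l=4 r=7: 8+25=33 >32, r--
l=4 r=6: 8+19=27 <32, l++
l=5 r=6: 18+19=37 >32, r--

11 moves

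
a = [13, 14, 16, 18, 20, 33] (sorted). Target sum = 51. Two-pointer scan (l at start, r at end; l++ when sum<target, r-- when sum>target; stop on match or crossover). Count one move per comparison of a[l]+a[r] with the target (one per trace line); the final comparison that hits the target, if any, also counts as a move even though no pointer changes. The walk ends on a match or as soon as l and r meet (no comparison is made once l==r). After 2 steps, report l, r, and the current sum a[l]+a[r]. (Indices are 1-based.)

l=3, r=6, sum=49

[1,6] 13+33=46 <51 → l++
[2,6] 14+33=47 <51 → l++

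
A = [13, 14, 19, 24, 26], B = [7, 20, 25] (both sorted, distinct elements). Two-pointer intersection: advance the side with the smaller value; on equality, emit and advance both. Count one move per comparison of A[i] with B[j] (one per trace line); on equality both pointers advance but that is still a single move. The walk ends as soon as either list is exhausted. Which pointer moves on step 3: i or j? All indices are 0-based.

[i=0,j=0] 13>7 → j++
[i=0,j=1] 13<20 → i++
[i=1,j=1] 14<20 → i++

i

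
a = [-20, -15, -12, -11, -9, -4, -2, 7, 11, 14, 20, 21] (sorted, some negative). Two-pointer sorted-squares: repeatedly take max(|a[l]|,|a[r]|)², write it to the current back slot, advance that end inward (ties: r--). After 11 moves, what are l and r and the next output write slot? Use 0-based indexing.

[0,11] |-20|<=|21| out[11]=441 → r--
[0,10] |-20|<=|20| out[10]=400 → r--
[0,9] |-20|>|14| out[9]=400 → l++
[1,9] |-15|>|14| out[8]=225 → l++
[2,9] |-12|<=|14| out[7]=196 → r--
[2,8] |-12|>|11| out[6]=144 → l++
[3,8] |-11|<=|11| out[5]=121 → r--
[3,7] |-11|>|7| out[4]=121 → l++
[4,7] |-9|>|7| out[3]=81 → l++
[5,7] |-4|<=|7| out[2]=49 → r--
[5,6] |-4|>|-2| out[1]=16 → l++

l=6, r=6, next write slot=0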